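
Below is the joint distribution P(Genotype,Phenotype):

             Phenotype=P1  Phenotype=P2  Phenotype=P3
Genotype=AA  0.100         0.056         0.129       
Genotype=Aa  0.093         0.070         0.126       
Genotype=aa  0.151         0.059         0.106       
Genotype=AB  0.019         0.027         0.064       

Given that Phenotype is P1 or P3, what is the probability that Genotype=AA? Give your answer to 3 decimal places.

0.291

P(Phenotype=P1) = 0.100 + 0.093 + 0.151 + 0.019 = 0.363.
P(Phenotype=P3) = 0.129 + 0.126 + 0.106 + 0.064 = 0.425.
P(Phenotype ∈ {P1, P3}) = 0.363 + 0.425 = 0.788; P(Genotype=AA, Phenotype ∈ {P1, P3}) = 0.100 + 0.129 = 0.229.
P(Genotype=AA | Phenotype ∈ {P1, P3}) = 0.229/0.788 = 0.291.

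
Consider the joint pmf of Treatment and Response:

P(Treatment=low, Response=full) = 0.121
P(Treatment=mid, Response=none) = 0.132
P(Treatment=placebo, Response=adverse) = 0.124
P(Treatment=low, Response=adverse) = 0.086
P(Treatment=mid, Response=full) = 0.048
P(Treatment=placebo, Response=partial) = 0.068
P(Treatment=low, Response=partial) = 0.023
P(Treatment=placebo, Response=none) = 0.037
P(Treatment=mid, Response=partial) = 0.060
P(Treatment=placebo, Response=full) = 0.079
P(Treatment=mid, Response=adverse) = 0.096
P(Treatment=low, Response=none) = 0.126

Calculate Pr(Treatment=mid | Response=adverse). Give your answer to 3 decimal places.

P(Response=adverse) = 0.124 + 0.086 + 0.096 = 0.306.
P(Treatment=mid | Response=adverse) = 0.096/0.306 = 0.314.

0.314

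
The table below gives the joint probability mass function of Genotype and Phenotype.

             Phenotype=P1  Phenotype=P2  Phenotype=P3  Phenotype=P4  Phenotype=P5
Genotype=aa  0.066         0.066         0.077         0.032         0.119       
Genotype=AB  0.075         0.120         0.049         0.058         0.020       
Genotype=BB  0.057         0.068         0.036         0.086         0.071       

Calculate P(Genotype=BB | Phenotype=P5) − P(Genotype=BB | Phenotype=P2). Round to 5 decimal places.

0.07038

P(Phenotype=P5) = 0.119 + 0.020 + 0.071 = 0.210; P(Genotype=BB | Phenotype=P5) = 0.071/0.210 = 0.338095.
P(Phenotype=P2) = 0.066 + 0.120 + 0.068 = 0.254; P(Genotype=BB | Phenotype=P2) = 0.068/0.254 = 0.267717.
Difference = 0.07038.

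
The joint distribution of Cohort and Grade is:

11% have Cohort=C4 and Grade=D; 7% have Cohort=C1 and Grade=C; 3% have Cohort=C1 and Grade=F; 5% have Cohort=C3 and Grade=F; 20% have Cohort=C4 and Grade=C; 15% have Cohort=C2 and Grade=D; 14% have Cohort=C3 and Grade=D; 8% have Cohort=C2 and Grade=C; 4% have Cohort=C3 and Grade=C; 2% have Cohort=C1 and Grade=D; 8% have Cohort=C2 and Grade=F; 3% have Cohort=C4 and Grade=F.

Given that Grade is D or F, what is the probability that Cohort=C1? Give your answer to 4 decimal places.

0.0820

P(Grade=D) = 0.02 + 0.15 + 0.14 + 0.11 = 0.42.
P(Grade=F) = 0.03 + 0.08 + 0.05 + 0.03 = 0.19.
P(Grade ∈ {D, F}) = 0.42 + 0.19 = 0.61; P(Cohort=C1, Grade ∈ {D, F}) = 0.02 + 0.03 = 0.05.
P(Cohort=C1 | Grade ∈ {D, F}) = 0.05/0.61 = 0.0820.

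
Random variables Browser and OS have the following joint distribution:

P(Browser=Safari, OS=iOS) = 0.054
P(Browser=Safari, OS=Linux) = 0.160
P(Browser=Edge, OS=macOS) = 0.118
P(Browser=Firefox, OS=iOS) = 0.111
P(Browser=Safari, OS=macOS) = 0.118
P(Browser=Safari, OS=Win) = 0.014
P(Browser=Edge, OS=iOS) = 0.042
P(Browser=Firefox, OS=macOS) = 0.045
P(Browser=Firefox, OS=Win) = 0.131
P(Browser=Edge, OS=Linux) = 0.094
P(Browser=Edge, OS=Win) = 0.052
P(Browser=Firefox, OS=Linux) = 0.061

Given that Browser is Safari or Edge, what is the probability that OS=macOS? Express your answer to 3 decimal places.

P(Browser=Safari) = 0.014 + 0.118 + 0.160 + 0.054 = 0.346.
P(Browser=Edge) = 0.052 + 0.118 + 0.094 + 0.042 = 0.306.
P(Browser ∈ {Safari, Edge}) = 0.346 + 0.306 = 0.652; P(OS=macOS, Browser ∈ {Safari, Edge}) = 0.118 + 0.118 = 0.236.
P(OS=macOS | Browser ∈ {Safari, Edge}) = 0.236/0.652 = 0.362.

0.362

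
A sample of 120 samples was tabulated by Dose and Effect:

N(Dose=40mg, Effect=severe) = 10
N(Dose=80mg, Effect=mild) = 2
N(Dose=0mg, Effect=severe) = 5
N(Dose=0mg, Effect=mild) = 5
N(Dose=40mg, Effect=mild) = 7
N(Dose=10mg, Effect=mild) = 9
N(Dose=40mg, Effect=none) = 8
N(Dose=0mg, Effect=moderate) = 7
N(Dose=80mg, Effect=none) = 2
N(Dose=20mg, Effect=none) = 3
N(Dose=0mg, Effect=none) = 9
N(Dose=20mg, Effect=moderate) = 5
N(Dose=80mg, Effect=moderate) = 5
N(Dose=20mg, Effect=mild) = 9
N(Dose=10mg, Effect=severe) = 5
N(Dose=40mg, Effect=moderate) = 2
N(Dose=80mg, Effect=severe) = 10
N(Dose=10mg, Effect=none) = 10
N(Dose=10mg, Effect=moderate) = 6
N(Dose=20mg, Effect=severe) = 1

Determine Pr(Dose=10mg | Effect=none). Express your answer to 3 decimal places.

0.313

Total with Effect=none: 9 + 10 + 3 + 8 + 2 = 32.
P(Dose=10mg | Effect=none) = 10/32 = 0.313.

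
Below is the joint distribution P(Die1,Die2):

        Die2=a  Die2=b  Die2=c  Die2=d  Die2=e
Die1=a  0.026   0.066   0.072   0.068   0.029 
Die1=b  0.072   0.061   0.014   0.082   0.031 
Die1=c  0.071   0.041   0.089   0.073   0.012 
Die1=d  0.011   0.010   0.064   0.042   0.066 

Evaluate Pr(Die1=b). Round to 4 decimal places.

0.2600

P(Die1=b) = 0.072 + 0.061 + 0.014 + 0.082 + 0.031 = 0.260.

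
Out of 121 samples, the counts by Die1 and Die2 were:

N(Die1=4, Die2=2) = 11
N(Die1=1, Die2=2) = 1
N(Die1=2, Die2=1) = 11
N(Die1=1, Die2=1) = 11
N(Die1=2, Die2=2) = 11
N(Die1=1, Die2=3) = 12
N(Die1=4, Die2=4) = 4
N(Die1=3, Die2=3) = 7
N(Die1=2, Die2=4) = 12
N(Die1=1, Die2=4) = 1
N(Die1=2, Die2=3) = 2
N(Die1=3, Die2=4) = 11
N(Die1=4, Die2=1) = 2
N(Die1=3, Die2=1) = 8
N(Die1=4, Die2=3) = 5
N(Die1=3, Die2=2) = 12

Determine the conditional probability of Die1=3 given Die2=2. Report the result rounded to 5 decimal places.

Total with Die2=2: 1 + 11 + 12 + 11 = 35.
P(Die1=3 | Die2=2) = 12/35 = 0.34286.

0.34286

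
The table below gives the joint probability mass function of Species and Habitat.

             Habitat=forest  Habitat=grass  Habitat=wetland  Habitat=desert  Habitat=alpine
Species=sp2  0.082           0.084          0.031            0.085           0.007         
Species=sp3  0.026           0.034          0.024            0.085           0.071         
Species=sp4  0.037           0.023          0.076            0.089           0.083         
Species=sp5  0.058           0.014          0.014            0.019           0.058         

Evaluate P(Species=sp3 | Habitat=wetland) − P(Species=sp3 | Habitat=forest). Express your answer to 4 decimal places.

0.0374

P(Habitat=wetland) = 0.031 + 0.024 + 0.076 + 0.014 = 0.145; P(Species=sp3 | Habitat=wetland) = 0.024/0.145 = 0.16552.
P(Habitat=forest) = 0.082 + 0.026 + 0.037 + 0.058 = 0.203; P(Species=sp3 | Habitat=forest) = 0.026/0.203 = 0.12808.
Difference = 0.0374.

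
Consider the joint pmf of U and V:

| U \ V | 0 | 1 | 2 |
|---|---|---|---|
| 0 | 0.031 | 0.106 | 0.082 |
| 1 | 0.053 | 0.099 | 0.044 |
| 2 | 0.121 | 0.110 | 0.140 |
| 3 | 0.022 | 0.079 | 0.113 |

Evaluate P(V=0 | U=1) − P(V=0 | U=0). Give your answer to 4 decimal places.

0.1289

P(U=1) = 0.053 + 0.099 + 0.044 = 0.196; P(V=0 | U=1) = 0.053/0.196 = 0.27041.
P(U=0) = 0.031 + 0.106 + 0.082 = 0.219; P(V=0 | U=0) = 0.031/0.219 = 0.14155.
Difference = 0.1289.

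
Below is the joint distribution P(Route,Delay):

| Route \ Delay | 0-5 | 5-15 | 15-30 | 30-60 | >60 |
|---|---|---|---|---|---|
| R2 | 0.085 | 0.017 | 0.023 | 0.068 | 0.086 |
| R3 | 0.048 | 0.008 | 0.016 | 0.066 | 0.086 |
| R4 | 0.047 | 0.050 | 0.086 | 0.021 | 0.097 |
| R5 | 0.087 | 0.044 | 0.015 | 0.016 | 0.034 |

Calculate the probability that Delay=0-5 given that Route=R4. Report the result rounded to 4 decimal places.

P(Route=R4) = 0.047 + 0.050 + 0.086 + 0.021 + 0.097 = 0.301.
P(Delay=0-5 | Route=R4) = 0.047/0.301 = 0.1561.

0.1561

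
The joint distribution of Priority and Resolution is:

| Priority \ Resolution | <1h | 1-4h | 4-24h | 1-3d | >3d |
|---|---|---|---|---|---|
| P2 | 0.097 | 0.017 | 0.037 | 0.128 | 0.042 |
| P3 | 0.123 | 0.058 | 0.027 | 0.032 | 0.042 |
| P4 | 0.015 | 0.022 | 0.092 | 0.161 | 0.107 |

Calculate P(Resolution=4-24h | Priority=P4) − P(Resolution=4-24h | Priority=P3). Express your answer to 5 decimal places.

P(Priority=P4) = 0.015 + 0.022 + 0.092 + 0.161 + 0.107 = 0.397; P(Resolution=4-24h | Priority=P4) = 0.092/0.397 = 0.231738.
P(Priority=P3) = 0.123 + 0.058 + 0.027 + 0.032 + 0.042 = 0.282; P(Resolution=4-24h | Priority=P3) = 0.027/0.282 = 0.095745.
Difference = 0.13599.

0.13599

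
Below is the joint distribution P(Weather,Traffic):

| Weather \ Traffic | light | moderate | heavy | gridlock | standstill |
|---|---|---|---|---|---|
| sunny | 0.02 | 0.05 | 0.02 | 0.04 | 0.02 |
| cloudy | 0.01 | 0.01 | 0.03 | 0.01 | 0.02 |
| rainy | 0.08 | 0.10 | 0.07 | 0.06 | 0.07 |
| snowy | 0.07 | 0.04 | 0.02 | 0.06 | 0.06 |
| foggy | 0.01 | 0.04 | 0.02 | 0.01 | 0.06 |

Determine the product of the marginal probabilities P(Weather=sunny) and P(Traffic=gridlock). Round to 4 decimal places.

P(Weather=sunny) = 0.02 + 0.05 + 0.02 + 0.04 + 0.02 = 0.15.
P(Traffic=gridlock) = 0.04 + 0.01 + 0.06 + 0.06 + 0.01 = 0.18.
Product: 0.15 × 0.18 = 0.0270.

0.0270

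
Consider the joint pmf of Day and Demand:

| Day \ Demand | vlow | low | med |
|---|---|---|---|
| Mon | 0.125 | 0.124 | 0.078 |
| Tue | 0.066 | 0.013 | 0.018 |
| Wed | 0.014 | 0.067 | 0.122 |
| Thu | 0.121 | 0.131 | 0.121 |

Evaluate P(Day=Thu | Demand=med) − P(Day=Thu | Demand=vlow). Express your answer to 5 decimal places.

-0.01423

P(Demand=med) = 0.078 + 0.018 + 0.122 + 0.121 = 0.339; P(Day=Thu | Demand=med) = 0.121/0.339 = 0.356932.
P(Demand=vlow) = 0.125 + 0.066 + 0.014 + 0.121 = 0.326; P(Day=Thu | Demand=vlow) = 0.121/0.326 = 0.371166.
Difference = -0.01423.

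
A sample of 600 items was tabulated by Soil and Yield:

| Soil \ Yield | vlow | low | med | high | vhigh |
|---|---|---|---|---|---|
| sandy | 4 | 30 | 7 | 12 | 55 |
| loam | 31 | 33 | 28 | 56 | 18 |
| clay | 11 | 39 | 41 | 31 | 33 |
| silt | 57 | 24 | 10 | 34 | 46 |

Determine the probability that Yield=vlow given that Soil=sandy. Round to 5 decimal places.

Total with Soil=sandy: 4 + 30 + 7 + 12 + 55 = 108.
P(Yield=vlow | Soil=sandy) = 4/108 = 0.03704.

0.03704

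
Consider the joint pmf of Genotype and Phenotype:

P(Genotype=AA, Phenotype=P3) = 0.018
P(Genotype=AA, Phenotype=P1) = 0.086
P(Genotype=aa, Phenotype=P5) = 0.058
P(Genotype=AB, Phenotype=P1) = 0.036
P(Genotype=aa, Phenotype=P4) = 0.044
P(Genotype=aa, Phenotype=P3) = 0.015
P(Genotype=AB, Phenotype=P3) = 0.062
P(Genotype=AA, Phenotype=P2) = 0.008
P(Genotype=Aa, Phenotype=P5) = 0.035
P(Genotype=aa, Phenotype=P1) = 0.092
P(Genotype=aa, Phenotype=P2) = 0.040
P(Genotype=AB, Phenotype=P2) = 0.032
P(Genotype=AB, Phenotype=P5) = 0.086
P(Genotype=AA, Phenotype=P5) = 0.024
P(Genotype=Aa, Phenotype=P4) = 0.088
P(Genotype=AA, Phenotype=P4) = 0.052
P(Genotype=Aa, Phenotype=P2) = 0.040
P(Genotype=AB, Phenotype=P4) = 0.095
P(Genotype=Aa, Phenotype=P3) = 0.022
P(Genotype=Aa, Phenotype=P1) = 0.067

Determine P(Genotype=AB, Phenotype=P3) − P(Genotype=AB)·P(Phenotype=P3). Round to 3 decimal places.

P(Genotype=AB) = 0.036 + 0.032 + 0.062 + 0.095 + 0.086 = 0.311.
P(Phenotype=P3) = 0.018 + 0.022 + 0.015 + 0.062 = 0.117.
P(Genotype=AB, Phenotype=P3) − P(Genotype=AB)P(Phenotype=P3) = 0.062 − 0.311×0.117 = 0.026.

0.026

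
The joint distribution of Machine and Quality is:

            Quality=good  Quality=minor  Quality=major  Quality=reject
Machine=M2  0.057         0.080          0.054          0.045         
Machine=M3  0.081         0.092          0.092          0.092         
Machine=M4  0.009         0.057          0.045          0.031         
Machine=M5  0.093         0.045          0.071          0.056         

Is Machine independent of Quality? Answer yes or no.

no

P(Machine=M5) = 0.265 and P(Quality=good) = 0.240, so their product is 0.06360, but P(Machine=M5, Quality=good) = 0.093. Since these differ, Machine and Quality are not independent.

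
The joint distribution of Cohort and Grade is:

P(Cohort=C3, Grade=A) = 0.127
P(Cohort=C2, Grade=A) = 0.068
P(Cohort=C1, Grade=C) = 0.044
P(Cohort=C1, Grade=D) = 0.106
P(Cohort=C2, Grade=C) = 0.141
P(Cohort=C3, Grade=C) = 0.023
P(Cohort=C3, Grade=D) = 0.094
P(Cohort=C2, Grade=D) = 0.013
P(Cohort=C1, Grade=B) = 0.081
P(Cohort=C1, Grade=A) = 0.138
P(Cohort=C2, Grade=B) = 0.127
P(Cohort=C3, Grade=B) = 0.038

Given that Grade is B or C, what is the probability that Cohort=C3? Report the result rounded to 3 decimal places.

0.134

P(Grade=B) = 0.081 + 0.127 + 0.038 = 0.246.
P(Grade=C) = 0.044 + 0.141 + 0.023 = 0.208.
P(Grade ∈ {B, C}) = 0.246 + 0.208 = 0.454; P(Cohort=C3, Grade ∈ {B, C}) = 0.038 + 0.023 = 0.061.
P(Cohort=C3 | Grade ∈ {B, C}) = 0.061/0.454 = 0.134.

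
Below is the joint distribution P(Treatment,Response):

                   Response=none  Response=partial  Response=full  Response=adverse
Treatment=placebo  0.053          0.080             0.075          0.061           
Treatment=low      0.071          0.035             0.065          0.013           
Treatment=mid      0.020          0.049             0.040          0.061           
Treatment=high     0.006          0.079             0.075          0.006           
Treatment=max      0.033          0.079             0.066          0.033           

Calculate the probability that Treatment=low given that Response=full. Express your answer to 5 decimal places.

P(Response=full) = 0.075 + 0.065 + 0.040 + 0.075 + 0.066 = 0.321.
P(Treatment=low | Response=full) = 0.065/0.321 = 0.20249.

0.20249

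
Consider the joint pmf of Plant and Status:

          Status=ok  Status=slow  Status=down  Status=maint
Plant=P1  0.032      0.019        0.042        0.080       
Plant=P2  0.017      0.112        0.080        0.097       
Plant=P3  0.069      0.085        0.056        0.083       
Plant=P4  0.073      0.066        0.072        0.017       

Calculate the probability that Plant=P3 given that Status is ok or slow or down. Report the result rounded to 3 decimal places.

P(Status=ok) = 0.032 + 0.017 + 0.069 + 0.073 = 0.191.
P(Status=slow) = 0.019 + 0.112 + 0.085 + 0.066 = 0.282.
P(Status=down) = 0.042 + 0.080 + 0.056 + 0.072 = 0.250.
P(Status ∈ {ok, slow, down}) = 0.191 + 0.282 + 0.250 = 0.723; P(Plant=P3, Status ∈ {ok, slow, down}) = 0.069 + 0.085 + 0.056 = 0.210.
P(Plant=P3 | Status ∈ {ok, slow, down}) = 0.210/0.723 = 0.290.

0.290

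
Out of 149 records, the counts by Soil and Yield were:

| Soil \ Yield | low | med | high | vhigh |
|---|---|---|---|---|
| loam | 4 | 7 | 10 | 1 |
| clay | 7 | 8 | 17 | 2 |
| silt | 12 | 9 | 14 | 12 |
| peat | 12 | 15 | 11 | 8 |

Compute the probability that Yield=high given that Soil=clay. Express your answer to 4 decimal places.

0.5000

Total with Soil=clay: 7 + 8 + 17 + 2 = 34.
P(Yield=high | Soil=clay) = 17/34 = 0.5000.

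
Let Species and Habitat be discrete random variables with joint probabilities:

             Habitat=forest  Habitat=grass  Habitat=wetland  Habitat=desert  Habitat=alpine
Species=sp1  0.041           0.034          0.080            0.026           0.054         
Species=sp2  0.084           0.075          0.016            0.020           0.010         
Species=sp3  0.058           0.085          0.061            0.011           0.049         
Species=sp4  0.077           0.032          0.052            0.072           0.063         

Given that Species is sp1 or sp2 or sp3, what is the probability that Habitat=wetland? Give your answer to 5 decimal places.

P(Species=sp1) = 0.041 + 0.034 + 0.080 + 0.026 + 0.054 = 0.235.
P(Species=sp2) = 0.084 + 0.075 + 0.016 + 0.020 + 0.010 = 0.205.
P(Species=sp3) = 0.058 + 0.085 + 0.061 + 0.011 + 0.049 = 0.264.
P(Species ∈ {sp1, sp2, sp3}) = 0.235 + 0.205 + 0.264 = 0.704; P(Habitat=wetland, Species ∈ {sp1, sp2, sp3}) = 0.080 + 0.016 + 0.061 = 0.157.
P(Habitat=wetland | Species ∈ {sp1, sp2, sp3}) = 0.157/0.704 = 0.22301.

0.22301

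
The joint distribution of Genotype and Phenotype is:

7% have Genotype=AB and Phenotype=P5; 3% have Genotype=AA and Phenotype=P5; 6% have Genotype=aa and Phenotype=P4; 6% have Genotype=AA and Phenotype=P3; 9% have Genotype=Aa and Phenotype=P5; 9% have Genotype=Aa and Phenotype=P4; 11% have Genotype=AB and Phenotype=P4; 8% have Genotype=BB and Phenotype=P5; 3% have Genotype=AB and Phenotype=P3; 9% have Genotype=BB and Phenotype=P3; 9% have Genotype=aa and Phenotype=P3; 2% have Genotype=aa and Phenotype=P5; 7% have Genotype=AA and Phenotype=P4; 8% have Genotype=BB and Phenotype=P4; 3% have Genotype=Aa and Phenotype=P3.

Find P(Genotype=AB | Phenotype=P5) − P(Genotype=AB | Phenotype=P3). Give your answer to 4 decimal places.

P(Phenotype=P5) = 0.03 + 0.09 + 0.02 + 0.07 + 0.08 = 0.29; P(Genotype=AB | Phenotype=P5) = 0.07/0.29 = 0.24138.
P(Phenotype=P3) = 0.06 + 0.03 + 0.09 + 0.03 + 0.09 = 0.30; P(Genotype=AB | Phenotype=P3) = 0.03/0.30 = 0.10000.
Difference = 0.1414.

0.1414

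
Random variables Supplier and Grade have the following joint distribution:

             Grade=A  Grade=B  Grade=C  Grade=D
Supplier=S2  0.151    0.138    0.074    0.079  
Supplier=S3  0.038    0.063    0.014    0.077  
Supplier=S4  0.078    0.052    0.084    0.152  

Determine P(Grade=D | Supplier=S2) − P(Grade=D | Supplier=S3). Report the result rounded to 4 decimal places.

P(Supplier=S2) = 0.151 + 0.138 + 0.074 + 0.079 = 0.442; P(Grade=D | Supplier=S2) = 0.079/0.442 = 0.17873.
P(Supplier=S3) = 0.038 + 0.063 + 0.014 + 0.077 = 0.192; P(Grade=D | Supplier=S3) = 0.077/0.192 = 0.40104.
Difference = -0.2223.

-0.2223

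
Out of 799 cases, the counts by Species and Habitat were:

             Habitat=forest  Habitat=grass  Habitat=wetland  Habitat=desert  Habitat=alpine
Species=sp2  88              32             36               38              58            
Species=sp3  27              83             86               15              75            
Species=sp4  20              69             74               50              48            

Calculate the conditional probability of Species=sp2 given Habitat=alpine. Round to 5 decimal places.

0.32044

Total with Habitat=alpine: 58 + 75 + 48 = 181.
P(Species=sp2 | Habitat=alpine) = 58/181 = 0.32044.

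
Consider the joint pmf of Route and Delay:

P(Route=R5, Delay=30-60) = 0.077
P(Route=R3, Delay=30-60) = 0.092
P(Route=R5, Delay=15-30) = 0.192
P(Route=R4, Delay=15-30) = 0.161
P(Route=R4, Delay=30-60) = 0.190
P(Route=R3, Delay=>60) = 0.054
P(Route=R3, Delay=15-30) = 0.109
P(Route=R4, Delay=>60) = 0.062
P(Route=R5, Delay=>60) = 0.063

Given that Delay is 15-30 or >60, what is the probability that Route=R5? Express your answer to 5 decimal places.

P(Delay=15-30) = 0.109 + 0.161 + 0.192 = 0.462.
P(Delay=>60) = 0.054 + 0.062 + 0.063 = 0.179.
P(Delay ∈ {15-30, >60}) = 0.462 + 0.179 = 0.641; P(Route=R5, Delay ∈ {15-30, >60}) = 0.192 + 0.063 = 0.255.
P(Route=R5 | Delay ∈ {15-30, >60}) = 0.255/0.641 = 0.39782.

0.39782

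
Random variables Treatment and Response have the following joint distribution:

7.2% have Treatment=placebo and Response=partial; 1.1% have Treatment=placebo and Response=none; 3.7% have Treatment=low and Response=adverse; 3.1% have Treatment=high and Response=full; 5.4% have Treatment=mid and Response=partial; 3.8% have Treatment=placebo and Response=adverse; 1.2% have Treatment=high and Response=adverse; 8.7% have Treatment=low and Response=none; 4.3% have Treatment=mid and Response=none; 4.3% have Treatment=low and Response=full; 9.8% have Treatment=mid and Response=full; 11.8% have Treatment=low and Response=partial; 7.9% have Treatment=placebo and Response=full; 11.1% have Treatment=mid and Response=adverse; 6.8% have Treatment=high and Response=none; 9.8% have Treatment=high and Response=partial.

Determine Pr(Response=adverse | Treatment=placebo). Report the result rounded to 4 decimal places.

0.1900

P(Treatment=placebo) = 0.011 + 0.072 + 0.079 + 0.038 = 0.200.
P(Response=adverse | Treatment=placebo) = 0.038/0.200 = 0.1900.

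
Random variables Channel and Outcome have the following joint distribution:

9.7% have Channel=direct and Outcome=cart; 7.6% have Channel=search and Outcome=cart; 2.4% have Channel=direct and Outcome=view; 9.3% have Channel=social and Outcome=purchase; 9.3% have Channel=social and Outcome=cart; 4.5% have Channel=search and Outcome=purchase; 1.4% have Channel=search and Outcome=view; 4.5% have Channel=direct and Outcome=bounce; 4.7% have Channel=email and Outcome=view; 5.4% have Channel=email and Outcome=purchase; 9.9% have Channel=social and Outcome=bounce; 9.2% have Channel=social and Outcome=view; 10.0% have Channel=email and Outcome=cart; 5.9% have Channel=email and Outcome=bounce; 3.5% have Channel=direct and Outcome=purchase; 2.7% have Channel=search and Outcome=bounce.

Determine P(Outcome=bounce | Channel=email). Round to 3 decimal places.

0.227

P(Channel=email) = 0.059 + 0.047 + 0.100 + 0.054 = 0.260.
P(Outcome=bounce | Channel=email) = 0.059/0.260 = 0.227.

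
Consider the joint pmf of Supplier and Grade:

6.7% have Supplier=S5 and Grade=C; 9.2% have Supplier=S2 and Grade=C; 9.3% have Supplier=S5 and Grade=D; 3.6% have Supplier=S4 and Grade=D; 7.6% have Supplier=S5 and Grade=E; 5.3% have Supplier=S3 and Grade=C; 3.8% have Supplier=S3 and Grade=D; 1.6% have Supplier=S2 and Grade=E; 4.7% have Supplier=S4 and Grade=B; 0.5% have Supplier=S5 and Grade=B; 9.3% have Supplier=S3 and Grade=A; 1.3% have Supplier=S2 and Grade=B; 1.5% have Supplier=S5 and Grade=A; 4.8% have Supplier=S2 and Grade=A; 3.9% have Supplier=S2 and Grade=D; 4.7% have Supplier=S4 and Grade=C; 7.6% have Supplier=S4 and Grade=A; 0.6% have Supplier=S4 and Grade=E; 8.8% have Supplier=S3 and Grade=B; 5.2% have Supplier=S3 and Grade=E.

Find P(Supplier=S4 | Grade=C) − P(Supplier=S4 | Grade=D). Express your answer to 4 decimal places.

P(Grade=C) = 0.092 + 0.053 + 0.047 + 0.067 = 0.259; P(Supplier=S4 | Grade=C) = 0.047/0.259 = 0.18147.
P(Grade=D) = 0.039 + 0.038 + 0.036 + 0.093 = 0.206; P(Supplier=S4 | Grade=D) = 0.036/0.206 = 0.17476.
Difference = 0.0067.

0.0067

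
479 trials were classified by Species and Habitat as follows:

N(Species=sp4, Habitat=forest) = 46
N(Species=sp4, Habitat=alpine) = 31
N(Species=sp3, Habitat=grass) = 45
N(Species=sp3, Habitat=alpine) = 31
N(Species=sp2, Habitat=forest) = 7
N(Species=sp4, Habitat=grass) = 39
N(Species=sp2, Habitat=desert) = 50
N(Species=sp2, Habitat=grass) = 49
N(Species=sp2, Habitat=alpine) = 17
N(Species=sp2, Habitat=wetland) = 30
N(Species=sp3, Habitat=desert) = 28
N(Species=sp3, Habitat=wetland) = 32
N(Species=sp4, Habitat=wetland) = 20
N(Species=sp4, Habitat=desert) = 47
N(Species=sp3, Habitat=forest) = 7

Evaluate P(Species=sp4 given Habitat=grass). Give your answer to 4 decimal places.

0.2932

Total with Habitat=grass: 49 + 45 + 39 = 133.
P(Species=sp4 | Habitat=grass) = 39/133 = 0.2932.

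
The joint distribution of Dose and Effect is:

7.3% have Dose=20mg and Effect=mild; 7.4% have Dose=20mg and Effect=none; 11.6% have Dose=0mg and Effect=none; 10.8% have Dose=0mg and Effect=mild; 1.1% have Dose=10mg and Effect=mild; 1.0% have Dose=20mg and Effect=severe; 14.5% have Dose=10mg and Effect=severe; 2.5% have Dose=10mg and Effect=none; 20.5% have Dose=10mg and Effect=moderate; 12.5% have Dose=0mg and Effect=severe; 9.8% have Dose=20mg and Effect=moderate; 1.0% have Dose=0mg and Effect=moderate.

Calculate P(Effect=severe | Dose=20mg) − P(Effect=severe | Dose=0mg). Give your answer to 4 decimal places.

-0.3090

P(Dose=20mg) = 0.074 + 0.073 + 0.098 + 0.010 = 0.255; P(Effect=severe | Dose=20mg) = 0.010/0.255 = 0.03922.
P(Dose=0mg) = 0.116 + 0.108 + 0.010 + 0.125 = 0.359; P(Effect=severe | Dose=0mg) = 0.125/0.359 = 0.34819.
Difference = -0.3090.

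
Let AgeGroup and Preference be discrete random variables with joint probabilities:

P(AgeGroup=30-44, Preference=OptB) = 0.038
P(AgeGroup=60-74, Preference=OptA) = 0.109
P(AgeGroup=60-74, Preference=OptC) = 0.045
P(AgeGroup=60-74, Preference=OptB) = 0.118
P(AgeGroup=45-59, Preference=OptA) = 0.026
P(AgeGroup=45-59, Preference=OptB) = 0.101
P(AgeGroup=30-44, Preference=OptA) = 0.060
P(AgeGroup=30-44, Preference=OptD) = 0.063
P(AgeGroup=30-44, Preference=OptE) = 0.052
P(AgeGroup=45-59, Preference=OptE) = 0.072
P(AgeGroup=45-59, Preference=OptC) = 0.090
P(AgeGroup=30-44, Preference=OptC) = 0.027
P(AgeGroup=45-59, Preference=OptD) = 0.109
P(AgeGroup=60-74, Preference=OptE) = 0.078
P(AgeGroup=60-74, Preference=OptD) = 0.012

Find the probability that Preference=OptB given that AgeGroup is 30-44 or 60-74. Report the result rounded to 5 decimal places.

P(AgeGroup=30-44) = 0.060 + 0.038 + 0.027 + 0.063 + 0.052 = 0.240.
P(AgeGroup=60-74) = 0.109 + 0.118 + 0.045 + 0.012 + 0.078 = 0.362.
P(AgeGroup ∈ {30-44, 60-74}) = 0.240 + 0.362 = 0.602; P(Preference=OptB, AgeGroup ∈ {30-44, 60-74}) = 0.038 + 0.118 = 0.156.
P(Preference=OptB | AgeGroup ∈ {30-44, 60-74}) = 0.156/0.602 = 0.25914.

0.25914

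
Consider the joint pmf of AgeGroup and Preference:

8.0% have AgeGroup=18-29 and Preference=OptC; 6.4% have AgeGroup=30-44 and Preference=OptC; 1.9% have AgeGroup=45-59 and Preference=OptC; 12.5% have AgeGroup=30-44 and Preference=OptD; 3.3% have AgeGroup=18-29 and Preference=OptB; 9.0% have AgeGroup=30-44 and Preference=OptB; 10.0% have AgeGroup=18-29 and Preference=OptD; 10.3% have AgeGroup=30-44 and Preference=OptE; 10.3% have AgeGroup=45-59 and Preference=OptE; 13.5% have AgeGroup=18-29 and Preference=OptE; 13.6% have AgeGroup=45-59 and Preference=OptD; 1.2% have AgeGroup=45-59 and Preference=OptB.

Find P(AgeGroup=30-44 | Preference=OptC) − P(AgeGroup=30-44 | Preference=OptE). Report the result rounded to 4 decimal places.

0.0906

P(Preference=OptC) = 0.080 + 0.064 + 0.019 = 0.163; P(AgeGroup=30-44 | Preference=OptC) = 0.064/0.163 = 0.39264.
P(Preference=OptE) = 0.135 + 0.103 + 0.103 = 0.341; P(AgeGroup=30-44 | Preference=OptE) = 0.103/0.341 = 0.30205.
Difference = 0.0906.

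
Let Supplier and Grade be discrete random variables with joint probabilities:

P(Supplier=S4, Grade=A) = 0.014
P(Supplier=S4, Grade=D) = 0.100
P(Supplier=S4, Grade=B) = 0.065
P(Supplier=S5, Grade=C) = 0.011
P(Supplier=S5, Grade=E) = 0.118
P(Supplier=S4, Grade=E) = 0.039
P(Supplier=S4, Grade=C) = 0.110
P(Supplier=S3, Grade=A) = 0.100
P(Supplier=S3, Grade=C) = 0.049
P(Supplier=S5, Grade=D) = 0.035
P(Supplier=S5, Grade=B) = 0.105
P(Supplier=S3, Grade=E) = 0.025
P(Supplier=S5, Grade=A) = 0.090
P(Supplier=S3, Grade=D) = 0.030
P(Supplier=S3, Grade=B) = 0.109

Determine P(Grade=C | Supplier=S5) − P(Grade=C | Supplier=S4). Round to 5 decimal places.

-0.30473

P(Supplier=S5) = 0.090 + 0.105 + 0.011 + 0.035 + 0.118 = 0.359; P(Grade=C | Supplier=S5) = 0.011/0.359 = 0.030641.
P(Supplier=S4) = 0.014 + 0.065 + 0.110 + 0.100 + 0.039 = 0.328; P(Grade=C | Supplier=S4) = 0.110/0.328 = 0.335366.
Difference = -0.30473.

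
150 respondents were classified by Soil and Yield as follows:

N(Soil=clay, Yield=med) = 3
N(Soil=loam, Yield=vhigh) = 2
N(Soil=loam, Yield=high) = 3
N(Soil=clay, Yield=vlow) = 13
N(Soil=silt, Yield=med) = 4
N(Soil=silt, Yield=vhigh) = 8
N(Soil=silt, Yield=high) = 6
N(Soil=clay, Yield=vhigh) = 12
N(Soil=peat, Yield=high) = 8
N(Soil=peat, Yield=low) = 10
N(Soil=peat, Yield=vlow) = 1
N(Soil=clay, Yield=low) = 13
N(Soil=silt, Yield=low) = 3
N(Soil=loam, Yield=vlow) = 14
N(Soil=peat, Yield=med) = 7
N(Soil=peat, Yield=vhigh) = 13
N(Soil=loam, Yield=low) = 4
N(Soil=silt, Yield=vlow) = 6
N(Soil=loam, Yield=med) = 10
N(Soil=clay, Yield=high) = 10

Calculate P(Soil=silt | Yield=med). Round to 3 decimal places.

0.167

Total with Yield=med: 10 + 3 + 4 + 7 = 24.
P(Soil=silt | Yield=med) = 4/24 = 0.167.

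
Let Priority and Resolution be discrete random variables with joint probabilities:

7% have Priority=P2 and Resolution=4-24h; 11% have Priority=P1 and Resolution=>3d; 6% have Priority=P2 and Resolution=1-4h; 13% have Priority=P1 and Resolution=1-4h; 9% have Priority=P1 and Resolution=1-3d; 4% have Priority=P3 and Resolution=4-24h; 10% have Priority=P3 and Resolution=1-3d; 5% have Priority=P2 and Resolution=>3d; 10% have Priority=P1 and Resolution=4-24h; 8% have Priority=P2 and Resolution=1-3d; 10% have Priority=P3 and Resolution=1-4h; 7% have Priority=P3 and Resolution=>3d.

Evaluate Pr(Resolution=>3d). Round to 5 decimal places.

P(Resolution=>3d) = 0.11 + 0.05 + 0.07 = 0.23.

0.23000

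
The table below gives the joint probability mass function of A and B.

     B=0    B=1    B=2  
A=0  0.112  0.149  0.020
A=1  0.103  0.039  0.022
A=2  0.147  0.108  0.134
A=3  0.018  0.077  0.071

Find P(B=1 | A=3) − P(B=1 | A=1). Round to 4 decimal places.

P(A=3) = 0.018 + 0.077 + 0.071 = 0.166; P(B=1 | A=3) = 0.077/0.166 = 0.46386.
P(A=1) = 0.103 + 0.039 + 0.022 = 0.164; P(B=1 | A=1) = 0.039/0.164 = 0.23780.
Difference = 0.2261.

0.2261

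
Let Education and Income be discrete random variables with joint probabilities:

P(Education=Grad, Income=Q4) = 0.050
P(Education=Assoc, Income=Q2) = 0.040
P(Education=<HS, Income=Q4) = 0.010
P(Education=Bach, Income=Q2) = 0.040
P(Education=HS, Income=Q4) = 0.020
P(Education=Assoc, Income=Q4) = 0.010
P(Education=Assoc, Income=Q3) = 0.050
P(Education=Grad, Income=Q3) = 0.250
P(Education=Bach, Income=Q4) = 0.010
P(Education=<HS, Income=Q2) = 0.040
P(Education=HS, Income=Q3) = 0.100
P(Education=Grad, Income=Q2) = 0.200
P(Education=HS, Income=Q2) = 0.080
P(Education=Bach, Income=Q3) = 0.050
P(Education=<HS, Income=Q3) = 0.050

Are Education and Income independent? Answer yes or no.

yes

Every cell satisfies P(Education,Income) = P(Education)·P(Income). For instance P(Education=Bach) = 0.100, P(Income=Q3) = 0.500, and 0.100×0.500 = 0.050 matches the joint entry. So Education and Income are independent.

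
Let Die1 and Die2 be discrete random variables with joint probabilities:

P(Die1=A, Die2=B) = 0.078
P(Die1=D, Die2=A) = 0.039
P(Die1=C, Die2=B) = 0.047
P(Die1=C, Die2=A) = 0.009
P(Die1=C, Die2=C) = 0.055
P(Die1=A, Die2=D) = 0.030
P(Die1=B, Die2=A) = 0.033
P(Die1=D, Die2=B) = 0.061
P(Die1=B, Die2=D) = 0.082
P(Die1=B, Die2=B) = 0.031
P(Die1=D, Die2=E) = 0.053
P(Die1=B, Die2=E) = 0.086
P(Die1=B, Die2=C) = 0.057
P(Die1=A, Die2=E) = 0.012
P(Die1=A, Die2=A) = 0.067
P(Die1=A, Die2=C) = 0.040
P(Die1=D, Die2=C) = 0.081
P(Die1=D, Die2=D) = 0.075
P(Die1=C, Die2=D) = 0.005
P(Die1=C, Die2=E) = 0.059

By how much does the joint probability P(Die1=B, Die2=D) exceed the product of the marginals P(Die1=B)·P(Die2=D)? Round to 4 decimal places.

0.0265

P(Die1=B) = 0.033 + 0.031 + 0.057 + 0.082 + 0.086 = 0.289.
P(Die2=D) = 0.030 + 0.082 + 0.005 + 0.075 = 0.192.
P(Die1=B, Die2=D) − P(Die1=B)P(Die2=D) = 0.082 − 0.289×0.192 = 0.0265.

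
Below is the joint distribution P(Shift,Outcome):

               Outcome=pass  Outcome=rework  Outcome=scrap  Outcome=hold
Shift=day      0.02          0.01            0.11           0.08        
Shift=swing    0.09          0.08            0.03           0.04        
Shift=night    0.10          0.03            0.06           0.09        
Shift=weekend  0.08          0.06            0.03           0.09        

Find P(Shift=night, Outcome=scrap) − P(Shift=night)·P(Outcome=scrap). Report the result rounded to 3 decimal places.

P(Shift=night) = 0.10 + 0.03 + 0.06 + 0.09 = 0.28.
P(Outcome=scrap) = 0.11 + 0.03 + 0.06 + 0.03 = 0.23.
P(Shift=night, Outcome=scrap) − P(Shift=night)P(Outcome=scrap) = 0.06 − 0.28×0.23 = -0.004.

-0.004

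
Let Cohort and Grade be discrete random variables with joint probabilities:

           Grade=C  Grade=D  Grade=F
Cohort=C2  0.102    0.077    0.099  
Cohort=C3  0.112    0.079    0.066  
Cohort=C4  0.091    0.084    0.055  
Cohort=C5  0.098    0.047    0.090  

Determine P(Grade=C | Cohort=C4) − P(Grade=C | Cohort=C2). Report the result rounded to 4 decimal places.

P(Cohort=C4) = 0.091 + 0.084 + 0.055 = 0.230; P(Grade=C | Cohort=C4) = 0.091/0.230 = 0.39565.
P(Cohort=C2) = 0.102 + 0.077 + 0.099 = 0.278; P(Grade=C | Cohort=C2) = 0.102/0.278 = 0.36691.
Difference = 0.0287.

0.0287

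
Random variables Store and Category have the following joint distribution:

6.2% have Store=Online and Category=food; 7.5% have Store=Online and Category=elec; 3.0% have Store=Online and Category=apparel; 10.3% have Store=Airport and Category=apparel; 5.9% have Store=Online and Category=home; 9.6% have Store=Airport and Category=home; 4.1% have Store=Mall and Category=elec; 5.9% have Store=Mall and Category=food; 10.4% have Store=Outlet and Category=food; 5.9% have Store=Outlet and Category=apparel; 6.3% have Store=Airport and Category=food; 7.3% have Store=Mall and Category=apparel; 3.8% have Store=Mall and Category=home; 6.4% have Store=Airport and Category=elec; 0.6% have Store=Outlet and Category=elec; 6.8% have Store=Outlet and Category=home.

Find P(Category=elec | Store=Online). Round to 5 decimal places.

0.33186

P(Store=Online) = 0.062 + 0.030 + 0.075 + 0.059 = 0.226.
P(Category=elec | Store=Online) = 0.075/0.226 = 0.33186.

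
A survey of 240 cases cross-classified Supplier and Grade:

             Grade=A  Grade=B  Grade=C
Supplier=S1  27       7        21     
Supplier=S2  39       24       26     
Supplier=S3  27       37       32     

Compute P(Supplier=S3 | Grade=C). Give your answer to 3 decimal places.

0.405

Total with Grade=C: 21 + 26 + 32 = 79.
P(Supplier=S3 | Grade=C) = 32/79 = 0.405.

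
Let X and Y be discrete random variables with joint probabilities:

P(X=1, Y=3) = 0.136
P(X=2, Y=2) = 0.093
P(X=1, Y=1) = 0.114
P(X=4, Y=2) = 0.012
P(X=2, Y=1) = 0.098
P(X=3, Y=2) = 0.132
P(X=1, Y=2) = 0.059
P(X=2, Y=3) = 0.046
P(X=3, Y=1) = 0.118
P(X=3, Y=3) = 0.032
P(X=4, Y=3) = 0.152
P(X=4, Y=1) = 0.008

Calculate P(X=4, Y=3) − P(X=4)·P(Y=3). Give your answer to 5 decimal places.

0.08905

P(X=4) = 0.008 + 0.012 + 0.152 = 0.172.
P(Y=3) = 0.136 + 0.046 + 0.032 + 0.152 = 0.366.
P(X=4, Y=3) − P(X=4)P(Y=3) = 0.152 − 0.172×0.366 = 0.08905.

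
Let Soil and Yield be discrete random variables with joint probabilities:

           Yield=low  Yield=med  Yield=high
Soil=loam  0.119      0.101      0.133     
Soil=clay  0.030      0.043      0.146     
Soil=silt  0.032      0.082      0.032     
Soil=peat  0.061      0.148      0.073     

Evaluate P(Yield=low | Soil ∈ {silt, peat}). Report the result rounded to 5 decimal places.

0.21729

P(Soil=silt) = 0.032 + 0.082 + 0.032 = 0.146.
P(Soil=peat) = 0.061 + 0.148 + 0.073 = 0.282.
P(Soil ∈ {silt, peat}) = 0.146 + 0.282 = 0.428; P(Yield=low, Soil ∈ {silt, peat}) = 0.032 + 0.061 = 0.093.
P(Yield=low | Soil ∈ {silt, peat}) = 0.093/0.428 = 0.21729.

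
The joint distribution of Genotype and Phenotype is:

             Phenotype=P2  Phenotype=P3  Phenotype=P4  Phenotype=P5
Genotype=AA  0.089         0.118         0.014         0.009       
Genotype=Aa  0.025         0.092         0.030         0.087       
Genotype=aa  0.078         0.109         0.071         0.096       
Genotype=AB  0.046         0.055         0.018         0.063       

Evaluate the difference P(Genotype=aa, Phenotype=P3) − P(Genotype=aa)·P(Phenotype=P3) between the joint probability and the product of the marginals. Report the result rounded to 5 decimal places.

P(Genotype=aa) = 0.078 + 0.109 + 0.071 + 0.096 = 0.354.
P(Phenotype=P3) = 0.118 + 0.092 + 0.109 + 0.055 = 0.374.
P(Genotype=aa, Phenotype=P3) − P(Genotype=aa)P(Phenotype=P3) = 0.109 − 0.354×0.374 = -0.02340.

-0.02340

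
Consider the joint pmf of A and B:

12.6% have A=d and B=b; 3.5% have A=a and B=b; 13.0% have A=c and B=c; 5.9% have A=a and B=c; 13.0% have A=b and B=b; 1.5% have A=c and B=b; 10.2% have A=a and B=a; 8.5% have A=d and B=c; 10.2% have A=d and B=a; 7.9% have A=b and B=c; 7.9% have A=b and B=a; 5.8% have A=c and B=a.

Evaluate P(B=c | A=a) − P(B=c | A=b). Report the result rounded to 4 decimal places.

0.0267

P(A=a) = 0.102 + 0.035 + 0.059 = 0.196; P(B=c | A=a) = 0.059/0.196 = 0.30102.
P(A=b) = 0.079 + 0.130 + 0.079 = 0.288; P(B=c | A=b) = 0.079/0.288 = 0.27431.
Difference = 0.0267.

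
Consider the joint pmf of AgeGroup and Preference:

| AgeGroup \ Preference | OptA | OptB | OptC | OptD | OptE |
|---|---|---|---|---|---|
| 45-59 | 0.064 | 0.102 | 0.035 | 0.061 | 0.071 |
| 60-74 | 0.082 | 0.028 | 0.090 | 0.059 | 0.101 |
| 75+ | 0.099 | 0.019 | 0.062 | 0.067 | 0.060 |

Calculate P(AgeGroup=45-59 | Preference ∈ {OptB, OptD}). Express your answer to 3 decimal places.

0.485

P(Preference=OptB) = 0.102 + 0.028 + 0.019 = 0.149.
P(Preference=OptD) = 0.061 + 0.059 + 0.067 = 0.187.
P(Preference ∈ {OptB, OptD}) = 0.149 + 0.187 = 0.336; P(AgeGroup=45-59, Preference ∈ {OptB, OptD}) = 0.102 + 0.061 = 0.163.
P(AgeGroup=45-59 | Preference ∈ {OptB, OptD}) = 0.163/0.336 = 0.485.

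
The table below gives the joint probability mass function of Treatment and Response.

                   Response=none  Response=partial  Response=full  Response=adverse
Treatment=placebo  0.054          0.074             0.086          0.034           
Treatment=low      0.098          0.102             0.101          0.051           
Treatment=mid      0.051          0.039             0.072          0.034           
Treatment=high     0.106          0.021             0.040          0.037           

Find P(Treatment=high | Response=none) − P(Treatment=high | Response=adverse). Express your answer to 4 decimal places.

P(Response=none) = 0.054 + 0.098 + 0.051 + 0.106 = 0.309; P(Treatment=high | Response=none) = 0.106/0.309 = 0.34304.
P(Response=adverse) = 0.034 + 0.051 + 0.034 + 0.037 = 0.156; P(Treatment=high | Response=adverse) = 0.037/0.156 = 0.23718.
Difference = 0.1059.

0.1059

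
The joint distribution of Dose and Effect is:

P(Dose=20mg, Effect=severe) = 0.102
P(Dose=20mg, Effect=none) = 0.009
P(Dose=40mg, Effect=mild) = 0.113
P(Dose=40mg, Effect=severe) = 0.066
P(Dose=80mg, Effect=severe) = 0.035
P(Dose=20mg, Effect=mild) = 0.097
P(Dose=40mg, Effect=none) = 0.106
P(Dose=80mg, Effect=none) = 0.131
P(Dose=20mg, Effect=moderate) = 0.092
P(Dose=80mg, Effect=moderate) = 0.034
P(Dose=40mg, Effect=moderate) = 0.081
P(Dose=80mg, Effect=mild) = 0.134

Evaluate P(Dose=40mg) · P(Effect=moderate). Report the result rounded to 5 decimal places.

0.07576

P(Dose=40mg) = 0.106 + 0.113 + 0.081 + 0.066 = 0.366.
P(Effect=moderate) = 0.092 + 0.081 + 0.034 = 0.207.
Product: 0.366 × 0.207 = 0.07576.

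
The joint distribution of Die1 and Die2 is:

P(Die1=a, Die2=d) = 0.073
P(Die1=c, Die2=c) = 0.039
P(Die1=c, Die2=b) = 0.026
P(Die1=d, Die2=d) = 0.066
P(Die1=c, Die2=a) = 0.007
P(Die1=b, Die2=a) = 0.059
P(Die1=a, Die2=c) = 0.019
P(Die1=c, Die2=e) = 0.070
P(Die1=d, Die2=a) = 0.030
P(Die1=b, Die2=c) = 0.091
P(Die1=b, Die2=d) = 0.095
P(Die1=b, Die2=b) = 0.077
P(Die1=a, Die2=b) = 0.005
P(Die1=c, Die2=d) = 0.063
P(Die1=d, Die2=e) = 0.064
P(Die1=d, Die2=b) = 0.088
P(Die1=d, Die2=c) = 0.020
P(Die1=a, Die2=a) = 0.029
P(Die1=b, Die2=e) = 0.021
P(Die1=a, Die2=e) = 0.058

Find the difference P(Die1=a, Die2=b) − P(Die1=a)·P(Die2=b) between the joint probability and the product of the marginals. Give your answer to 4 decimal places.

P(Die1=a) = 0.029 + 0.005 + 0.019 + 0.073 + 0.058 = 0.184.
P(Die2=b) = 0.005 + 0.077 + 0.026 + 0.088 = 0.196.
P(Die1=a, Die2=b) − P(Die1=a)P(Die2=b) = 0.005 − 0.184×0.196 = -0.0311.

-0.0311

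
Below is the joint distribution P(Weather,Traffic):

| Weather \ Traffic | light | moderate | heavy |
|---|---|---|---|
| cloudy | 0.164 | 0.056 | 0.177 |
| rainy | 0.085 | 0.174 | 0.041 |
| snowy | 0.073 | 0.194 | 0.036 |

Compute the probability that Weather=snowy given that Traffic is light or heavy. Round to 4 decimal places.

0.1892

P(Traffic=light) = 0.164 + 0.085 + 0.073 = 0.322.
P(Traffic=heavy) = 0.177 + 0.041 + 0.036 = 0.254.
P(Traffic ∈ {light, heavy}) = 0.322 + 0.254 = 0.576; P(Weather=snowy, Traffic ∈ {light, heavy}) = 0.073 + 0.036 = 0.109.
P(Weather=snowy | Traffic ∈ {light, heavy}) = 0.109/0.576 = 0.1892.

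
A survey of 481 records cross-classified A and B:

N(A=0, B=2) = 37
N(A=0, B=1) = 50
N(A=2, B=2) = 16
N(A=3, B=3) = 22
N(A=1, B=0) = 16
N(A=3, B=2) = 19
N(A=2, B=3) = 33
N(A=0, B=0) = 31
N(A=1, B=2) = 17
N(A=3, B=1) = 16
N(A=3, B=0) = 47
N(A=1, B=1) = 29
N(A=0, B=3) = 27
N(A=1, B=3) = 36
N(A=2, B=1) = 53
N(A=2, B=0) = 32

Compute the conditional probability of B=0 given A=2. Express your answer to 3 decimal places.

0.239

Total with A=2: 32 + 53 + 16 + 33 = 134.
P(B=0 | A=2) = 32/134 = 0.239.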